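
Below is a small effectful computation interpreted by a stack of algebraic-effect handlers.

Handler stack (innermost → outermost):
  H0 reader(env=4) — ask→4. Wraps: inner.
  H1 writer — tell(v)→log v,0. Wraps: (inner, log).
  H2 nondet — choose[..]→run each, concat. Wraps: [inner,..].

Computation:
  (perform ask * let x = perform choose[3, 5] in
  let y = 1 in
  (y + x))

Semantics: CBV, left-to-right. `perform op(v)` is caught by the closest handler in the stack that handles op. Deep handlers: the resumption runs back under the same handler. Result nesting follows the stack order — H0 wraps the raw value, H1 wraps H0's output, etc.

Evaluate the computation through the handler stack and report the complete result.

Answer: [(16, ()), (24, ())]

Working:
ask @ H0 ⇒ 4
choose[3, 5] @ H2
  branch[0] choose=3:
    H0 returns 16
    H1 returns (16, ())
    H2 returns [(16, ())]
  branch[1] choose=5:
    H0 returns 24
    H1 returns (24, ())
    H2 returns [(24, ())]
= [(16, ()), (24, ())]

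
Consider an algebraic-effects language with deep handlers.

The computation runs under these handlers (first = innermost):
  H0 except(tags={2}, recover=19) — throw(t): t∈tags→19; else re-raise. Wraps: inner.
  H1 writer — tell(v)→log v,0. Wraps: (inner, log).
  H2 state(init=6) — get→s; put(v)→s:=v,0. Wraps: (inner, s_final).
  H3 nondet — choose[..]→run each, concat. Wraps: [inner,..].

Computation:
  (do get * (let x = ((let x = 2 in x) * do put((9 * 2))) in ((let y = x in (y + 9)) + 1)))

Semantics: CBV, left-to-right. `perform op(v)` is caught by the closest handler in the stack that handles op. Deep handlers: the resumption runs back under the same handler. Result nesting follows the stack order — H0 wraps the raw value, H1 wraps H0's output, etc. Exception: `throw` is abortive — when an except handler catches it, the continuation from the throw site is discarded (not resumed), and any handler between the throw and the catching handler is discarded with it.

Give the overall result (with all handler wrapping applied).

Working:
get @ H2 ⇒ 6
put(18) @ H2 ⇒ s:=18
H0 returns 60
H1 returns (60, ())
H2 returns ((60, ()), 18)
H3 returns [((60, ()), 18)]
= [((60, ()), 18)]

Answer: [((60, ()), 18)]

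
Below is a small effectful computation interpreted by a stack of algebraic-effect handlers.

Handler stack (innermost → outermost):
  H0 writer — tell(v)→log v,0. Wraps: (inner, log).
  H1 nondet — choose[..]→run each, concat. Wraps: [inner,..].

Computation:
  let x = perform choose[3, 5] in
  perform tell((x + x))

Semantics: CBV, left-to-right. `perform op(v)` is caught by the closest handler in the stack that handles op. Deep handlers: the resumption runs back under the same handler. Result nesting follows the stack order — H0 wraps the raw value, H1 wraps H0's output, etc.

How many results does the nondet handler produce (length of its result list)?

Working:
choose[3, 5] @ H1
  branch[0] choose=3:
    tell(6) @ H0 ⇒ log+=6
    H0 returns (0, (6))
    H1 returns [(0, (6))]
  branch[1] choose=5:
    tell(10) @ H0 ⇒ log+=10
    H0 returns (0, (10))
    H1 returns [(0, (10))]
= [(0, (6)), (0, (10))]

Answer: 2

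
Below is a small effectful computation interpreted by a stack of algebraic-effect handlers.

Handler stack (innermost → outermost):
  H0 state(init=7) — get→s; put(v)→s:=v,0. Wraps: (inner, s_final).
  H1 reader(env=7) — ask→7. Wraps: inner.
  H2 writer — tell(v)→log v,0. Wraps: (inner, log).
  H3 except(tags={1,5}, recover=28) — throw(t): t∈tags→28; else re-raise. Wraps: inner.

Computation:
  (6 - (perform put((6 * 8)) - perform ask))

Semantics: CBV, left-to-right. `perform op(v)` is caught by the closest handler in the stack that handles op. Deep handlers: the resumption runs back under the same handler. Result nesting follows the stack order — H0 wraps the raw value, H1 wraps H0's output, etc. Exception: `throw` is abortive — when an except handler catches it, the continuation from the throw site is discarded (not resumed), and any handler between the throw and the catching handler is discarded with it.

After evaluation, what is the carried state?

Step-by-step:
put(48) @ H0 ⇒ s:=48
ask @ H1 ⇒ 7
H0 returns (13, 48)
H1 returns (13, 48)
H2 returns ((13, 48), ())
H3 returns ((13, 48), ())
= ((13, 48), ())

Answer: 48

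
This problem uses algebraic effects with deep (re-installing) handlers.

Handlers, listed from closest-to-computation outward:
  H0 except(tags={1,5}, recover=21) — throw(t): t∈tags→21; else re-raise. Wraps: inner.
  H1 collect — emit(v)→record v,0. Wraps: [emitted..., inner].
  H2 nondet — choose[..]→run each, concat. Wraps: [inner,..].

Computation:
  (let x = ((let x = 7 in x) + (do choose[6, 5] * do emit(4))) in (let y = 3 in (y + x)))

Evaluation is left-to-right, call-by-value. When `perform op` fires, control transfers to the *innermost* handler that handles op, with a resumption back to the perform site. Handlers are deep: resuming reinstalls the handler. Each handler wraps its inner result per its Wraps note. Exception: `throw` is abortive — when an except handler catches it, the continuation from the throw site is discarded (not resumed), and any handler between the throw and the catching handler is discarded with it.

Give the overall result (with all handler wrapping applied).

Working:
choose[6, 5] @ H2
  branch[0] choose=6:
    emit(4) @ H1 ⇒ out+=4
    H0 returns 10
    H1 returns [4, 10]
    H2 returns [[4, 10]]
  branch[1] choose=5:
    emit(4) @ H1 ⇒ out+=4
    H0 returns 10
    H1 returns [4, 10]
    H2 returns [[4, 10]]
= [[4, 10], [4, 10]]

Answer: [[4, 10], [4, 10]]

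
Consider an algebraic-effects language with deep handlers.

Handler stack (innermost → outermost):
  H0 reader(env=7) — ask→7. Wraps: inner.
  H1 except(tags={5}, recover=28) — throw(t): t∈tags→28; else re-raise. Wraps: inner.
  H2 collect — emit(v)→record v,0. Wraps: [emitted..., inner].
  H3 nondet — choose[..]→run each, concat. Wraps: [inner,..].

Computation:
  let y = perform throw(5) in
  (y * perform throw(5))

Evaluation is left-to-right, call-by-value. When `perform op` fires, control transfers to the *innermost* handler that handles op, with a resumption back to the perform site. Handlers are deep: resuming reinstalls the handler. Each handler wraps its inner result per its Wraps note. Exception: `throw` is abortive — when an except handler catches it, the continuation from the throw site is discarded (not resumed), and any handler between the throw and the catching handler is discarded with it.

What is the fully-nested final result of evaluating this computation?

Evaluation trace:
throw(5) @ H1 caught ⇒ 28
H2 returns [28]
H3 returns [[28]]
= [[28]]

Answer: [[28]]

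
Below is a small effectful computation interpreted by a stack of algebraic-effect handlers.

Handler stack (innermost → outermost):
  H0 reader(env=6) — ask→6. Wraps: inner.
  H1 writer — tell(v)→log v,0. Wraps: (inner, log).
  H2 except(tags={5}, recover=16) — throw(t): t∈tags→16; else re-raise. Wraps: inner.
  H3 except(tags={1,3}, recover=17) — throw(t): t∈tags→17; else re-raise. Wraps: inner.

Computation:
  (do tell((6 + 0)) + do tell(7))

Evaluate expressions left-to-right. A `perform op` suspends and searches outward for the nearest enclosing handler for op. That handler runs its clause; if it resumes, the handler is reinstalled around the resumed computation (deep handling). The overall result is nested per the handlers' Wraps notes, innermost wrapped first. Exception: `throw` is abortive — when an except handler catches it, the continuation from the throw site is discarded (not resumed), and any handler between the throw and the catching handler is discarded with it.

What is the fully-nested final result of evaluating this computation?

Answer: (0, (6, 7))

Evaluation trace:
tell(6) @ H1 ⇒ log+=6
tell(7) @ H1 ⇒ log+=7
H0 returns 0
H1 returns (0, (6, 7))
H2 returns (0, (6, 7))
H3 returns (0, (6, 7))
= (0, (6, 7))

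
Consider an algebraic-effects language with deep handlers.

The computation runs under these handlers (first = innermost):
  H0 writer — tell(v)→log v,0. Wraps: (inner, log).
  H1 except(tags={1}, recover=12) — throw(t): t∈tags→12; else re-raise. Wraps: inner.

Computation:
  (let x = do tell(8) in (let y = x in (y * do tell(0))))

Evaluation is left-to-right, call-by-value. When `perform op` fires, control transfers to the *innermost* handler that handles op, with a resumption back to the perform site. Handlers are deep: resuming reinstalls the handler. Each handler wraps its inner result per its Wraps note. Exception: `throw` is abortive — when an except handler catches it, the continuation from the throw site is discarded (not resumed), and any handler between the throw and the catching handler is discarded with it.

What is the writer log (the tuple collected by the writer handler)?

Working:
tell(8) @ H0 ⇒ log+=8
tell(0) @ H0 ⇒ log+=0
H0 returns (0, (8, 0))
H1 returns (0, (8, 0))
= (0, (8, 0))

Answer: (8, 0)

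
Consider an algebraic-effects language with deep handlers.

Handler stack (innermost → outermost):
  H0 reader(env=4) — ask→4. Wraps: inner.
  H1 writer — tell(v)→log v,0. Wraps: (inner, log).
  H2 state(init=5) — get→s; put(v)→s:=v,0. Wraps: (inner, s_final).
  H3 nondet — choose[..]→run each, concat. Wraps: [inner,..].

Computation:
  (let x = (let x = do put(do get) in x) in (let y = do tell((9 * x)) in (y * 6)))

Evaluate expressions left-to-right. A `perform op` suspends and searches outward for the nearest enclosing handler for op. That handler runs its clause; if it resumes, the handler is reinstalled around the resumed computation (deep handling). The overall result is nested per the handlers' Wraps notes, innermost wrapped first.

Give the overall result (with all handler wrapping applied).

Evaluation trace:
get @ H2 ⇒ 5
put(5) @ H2 ⇒ s:=5
tell(0) @ H1 ⇒ log+=0
H0 returns 0
H1 returns (0, (0))
H2 returns ((0, (0)), 5)
H3 returns [((0, (0)), 5)]
= [((0, (0)), 5)]

Answer: [((0, (0)), 5)]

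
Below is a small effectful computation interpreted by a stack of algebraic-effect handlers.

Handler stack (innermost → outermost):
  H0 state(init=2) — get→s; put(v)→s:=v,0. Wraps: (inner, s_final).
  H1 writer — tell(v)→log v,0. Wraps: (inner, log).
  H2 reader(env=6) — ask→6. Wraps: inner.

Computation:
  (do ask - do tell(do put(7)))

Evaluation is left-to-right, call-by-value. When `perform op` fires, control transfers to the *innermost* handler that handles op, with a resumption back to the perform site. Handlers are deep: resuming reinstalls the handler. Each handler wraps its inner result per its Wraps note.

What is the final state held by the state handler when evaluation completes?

Step-by-step:
ask @ H2 ⇒ 6
put(7) @ H0 ⇒ s:=7
tell(0) @ H1 ⇒ log+=0
H0 returns (6, 7)
H1 returns ((6, 7), (0))
H2 returns ((6, 7), (0))
= ((6, 7), (0))

Answer: 7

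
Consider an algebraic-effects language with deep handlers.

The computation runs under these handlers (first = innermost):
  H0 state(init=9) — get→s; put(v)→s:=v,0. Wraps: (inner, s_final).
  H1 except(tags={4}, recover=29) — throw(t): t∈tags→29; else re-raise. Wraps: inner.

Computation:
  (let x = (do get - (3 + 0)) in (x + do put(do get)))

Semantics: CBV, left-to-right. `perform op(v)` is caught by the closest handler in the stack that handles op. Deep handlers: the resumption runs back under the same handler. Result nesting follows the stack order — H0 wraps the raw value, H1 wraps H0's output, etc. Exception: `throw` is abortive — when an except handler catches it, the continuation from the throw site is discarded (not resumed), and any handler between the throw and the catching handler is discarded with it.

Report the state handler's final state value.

Answer: 9

Step-by-step:
get @ H0 ⇒ 9
get @ H0 ⇒ 9
put(9) @ H0 ⇒ s:=9
H0 returns (6, 9)
H1 returns (6, 9)
= (6, 9)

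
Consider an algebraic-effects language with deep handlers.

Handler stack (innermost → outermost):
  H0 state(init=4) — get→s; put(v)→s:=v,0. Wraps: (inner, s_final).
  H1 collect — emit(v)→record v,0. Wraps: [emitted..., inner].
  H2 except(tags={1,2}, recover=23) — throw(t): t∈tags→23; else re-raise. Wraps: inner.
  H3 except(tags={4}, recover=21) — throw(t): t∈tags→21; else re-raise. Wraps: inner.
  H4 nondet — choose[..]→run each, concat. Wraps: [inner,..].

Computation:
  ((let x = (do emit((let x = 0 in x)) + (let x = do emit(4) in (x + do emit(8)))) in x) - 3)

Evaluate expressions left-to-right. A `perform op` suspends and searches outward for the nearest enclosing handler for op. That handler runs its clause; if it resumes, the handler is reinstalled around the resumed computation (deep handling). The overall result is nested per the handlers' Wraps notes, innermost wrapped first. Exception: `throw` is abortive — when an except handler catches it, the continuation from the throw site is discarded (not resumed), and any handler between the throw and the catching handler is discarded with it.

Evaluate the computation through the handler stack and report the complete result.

Step-by-step:
emit(0) @ H1 ⇒ out+=0
emit(4) @ H1 ⇒ out+=4
emit(8) @ H1 ⇒ out+=8
H0 returns (-3, 4)
H1 returns [0, 4, 8, (-3, 4)]
H2 returns [0, 4, 8, (-3, 4)]
H3 returns [0, 4, 8, (-3, 4)]
H4 returns [[0, 4, 8, (-3, 4)]]
= [[0, 4, 8, (-3, 4)]]

Answer: [[0, 4, 8, (-3, 4)]]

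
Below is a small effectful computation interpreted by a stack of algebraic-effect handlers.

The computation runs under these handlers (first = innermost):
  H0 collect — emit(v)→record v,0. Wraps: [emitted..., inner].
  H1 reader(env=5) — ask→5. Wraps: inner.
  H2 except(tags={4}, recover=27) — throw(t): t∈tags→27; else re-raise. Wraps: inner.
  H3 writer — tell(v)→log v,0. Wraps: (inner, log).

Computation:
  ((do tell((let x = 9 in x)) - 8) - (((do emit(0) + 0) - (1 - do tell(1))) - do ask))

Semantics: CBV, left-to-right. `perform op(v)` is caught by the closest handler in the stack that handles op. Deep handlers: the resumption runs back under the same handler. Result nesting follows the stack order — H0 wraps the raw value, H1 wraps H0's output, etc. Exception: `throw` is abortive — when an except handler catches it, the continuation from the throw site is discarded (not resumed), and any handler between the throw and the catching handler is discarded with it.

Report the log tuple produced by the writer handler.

Evaluation trace:
tell(9) @ H3 ⇒ log+=9
emit(0) @ H0 ⇒ out+=0
tell(1) @ H3 ⇒ log+=1
ask @ H1 ⇒ 5
H0 returns [0, -2]
H1 returns [0, -2]
H2 returns [0, -2]
H3 returns ([0, -2], (9, 1))
= ([0, -2], (9, 1))

Answer: (9, 1)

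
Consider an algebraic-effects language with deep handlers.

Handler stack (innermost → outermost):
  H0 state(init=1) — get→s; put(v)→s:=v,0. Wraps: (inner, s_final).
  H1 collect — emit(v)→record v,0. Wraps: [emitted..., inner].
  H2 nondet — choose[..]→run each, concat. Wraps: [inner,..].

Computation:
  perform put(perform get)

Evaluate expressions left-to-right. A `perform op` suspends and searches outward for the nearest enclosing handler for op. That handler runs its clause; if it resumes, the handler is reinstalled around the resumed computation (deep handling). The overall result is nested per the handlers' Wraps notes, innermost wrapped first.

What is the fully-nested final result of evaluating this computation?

Working:
get @ H0 ⇒ 1
put(1) @ H0 ⇒ s:=1
H0 returns (0, 1)
H1 returns [(0, 1)]
H2 returns [[(0, 1)]]
= [[(0, 1)]]

Answer: [[(0, 1)]]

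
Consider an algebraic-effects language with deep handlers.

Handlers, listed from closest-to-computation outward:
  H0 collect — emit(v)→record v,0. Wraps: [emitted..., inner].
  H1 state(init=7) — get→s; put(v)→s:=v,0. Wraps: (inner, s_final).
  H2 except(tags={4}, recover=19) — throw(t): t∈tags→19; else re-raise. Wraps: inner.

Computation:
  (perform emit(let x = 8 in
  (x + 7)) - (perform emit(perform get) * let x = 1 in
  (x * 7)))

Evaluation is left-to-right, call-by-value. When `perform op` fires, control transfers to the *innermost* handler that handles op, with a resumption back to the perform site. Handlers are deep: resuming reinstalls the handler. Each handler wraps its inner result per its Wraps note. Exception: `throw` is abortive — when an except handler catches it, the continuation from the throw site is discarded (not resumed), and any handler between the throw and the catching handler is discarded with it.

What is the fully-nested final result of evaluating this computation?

Answer: ([15, 7, 0], 7)

Evaluation trace:
emit(15) @ H0 ⇒ out+=15
get @ H1 ⇒ 7
emit(7) @ H0 ⇒ out+=7
H0 returns [15, 7, 0]
H1 returns ([15, 7, 0], 7)
H2 returns ([15, 7, 0], 7)
= ([15, 7, 0], 7)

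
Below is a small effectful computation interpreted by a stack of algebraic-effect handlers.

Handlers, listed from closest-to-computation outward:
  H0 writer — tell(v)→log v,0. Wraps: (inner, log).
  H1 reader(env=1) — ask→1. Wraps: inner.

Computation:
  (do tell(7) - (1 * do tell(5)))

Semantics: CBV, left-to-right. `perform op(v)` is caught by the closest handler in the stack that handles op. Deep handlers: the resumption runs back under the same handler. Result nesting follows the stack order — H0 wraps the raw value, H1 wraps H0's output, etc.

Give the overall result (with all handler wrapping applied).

Step-by-step:
tell(7) @ H0 ⇒ log+=7
tell(5) @ H0 ⇒ log+=5
H0 returns (0, (7, 5))
H1 returns (0, (7, 5))
= (0, (7, 5))

Answer: (0, (7, 5))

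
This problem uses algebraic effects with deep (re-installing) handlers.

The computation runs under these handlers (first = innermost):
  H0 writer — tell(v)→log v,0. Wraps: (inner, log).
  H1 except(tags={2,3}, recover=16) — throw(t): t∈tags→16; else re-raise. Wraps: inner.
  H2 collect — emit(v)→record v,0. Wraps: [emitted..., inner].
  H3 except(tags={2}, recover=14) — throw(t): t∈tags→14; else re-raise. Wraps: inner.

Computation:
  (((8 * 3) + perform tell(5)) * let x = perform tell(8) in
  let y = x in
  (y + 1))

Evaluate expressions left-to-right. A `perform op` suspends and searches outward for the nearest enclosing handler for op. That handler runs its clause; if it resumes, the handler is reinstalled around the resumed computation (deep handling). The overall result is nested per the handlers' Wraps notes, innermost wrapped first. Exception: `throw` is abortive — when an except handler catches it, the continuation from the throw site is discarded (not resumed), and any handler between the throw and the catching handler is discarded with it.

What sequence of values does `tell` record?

Answer: (5, 8)

Working:
tell(5) @ H0 ⇒ log+=5
tell(8) @ H0 ⇒ log+=8
H0 returns (24, (5, 8))
H1 returns (24, (5, 8))
H2 returns [(24, (5, 8))]
H3 returns [(24, (5, 8))]
= [(24, (5, 8))]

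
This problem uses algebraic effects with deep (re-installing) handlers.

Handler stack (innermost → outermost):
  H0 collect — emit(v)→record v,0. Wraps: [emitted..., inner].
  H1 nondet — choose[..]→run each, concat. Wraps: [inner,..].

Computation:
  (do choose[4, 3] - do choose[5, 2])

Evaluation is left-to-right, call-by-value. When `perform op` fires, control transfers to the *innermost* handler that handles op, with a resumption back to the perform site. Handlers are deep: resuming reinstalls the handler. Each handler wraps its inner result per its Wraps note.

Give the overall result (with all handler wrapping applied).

Evaluation trace:
choose[4, 3] @ H1
  branch[0] choose=4:
    choose[5, 2] @ H1
      branch[0] choose=5:
        H0 returns [-1]
        H1 returns [[-1]]
      branch[1] choose=2:
        H0 returns [2]
        H1 returns [[2]]
  branch[1] choose=3:
    choose[5, 2] @ H1
      branch[0] choose=5:
        H0 returns [-2]
        H1 returns [[-2]]
      branch[1] choose=2:
        H0 returns [1]
        H1 returns [[1]]
= [[-1], [2], [-2], [1]]

Answer: [[-1], [2], [-2], [1]]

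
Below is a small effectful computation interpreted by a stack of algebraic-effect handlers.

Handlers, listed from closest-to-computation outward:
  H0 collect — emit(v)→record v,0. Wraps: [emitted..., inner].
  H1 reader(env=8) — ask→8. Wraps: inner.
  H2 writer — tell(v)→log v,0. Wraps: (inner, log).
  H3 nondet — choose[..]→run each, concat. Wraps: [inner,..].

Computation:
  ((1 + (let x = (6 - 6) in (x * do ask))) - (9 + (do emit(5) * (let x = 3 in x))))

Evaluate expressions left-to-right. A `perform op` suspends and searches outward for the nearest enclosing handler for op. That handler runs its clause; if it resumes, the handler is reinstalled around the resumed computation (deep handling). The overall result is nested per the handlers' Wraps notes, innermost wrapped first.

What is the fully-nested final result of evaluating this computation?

Evaluation trace:
ask @ H1 ⇒ 8
emit(5) @ H0 ⇒ out+=5
H0 returns [5, -8]
H1 returns [5, -8]
H2 returns ([5, -8], ())
H3 returns [([5, -8], ())]
= [([5, -8], ())]

Answer: [([5, -8], ())]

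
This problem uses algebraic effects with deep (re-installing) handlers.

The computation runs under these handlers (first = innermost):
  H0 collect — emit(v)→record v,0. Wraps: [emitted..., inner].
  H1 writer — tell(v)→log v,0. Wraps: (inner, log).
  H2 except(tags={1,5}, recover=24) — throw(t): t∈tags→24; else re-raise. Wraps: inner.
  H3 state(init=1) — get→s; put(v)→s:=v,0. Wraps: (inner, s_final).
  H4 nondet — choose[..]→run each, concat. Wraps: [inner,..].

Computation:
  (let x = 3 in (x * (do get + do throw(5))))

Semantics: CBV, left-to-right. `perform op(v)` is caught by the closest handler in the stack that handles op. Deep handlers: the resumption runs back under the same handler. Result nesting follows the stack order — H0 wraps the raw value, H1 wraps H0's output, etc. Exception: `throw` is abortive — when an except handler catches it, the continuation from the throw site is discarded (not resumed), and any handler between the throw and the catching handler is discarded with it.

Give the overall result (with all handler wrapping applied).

Step-by-step:
get @ H3 ⇒ 1
throw(5) @ H2 caught ⇒ 24
H3 returns (24, 1)
H4 returns [(24, 1)]
= [(24, 1)]

Answer: [(24, 1)]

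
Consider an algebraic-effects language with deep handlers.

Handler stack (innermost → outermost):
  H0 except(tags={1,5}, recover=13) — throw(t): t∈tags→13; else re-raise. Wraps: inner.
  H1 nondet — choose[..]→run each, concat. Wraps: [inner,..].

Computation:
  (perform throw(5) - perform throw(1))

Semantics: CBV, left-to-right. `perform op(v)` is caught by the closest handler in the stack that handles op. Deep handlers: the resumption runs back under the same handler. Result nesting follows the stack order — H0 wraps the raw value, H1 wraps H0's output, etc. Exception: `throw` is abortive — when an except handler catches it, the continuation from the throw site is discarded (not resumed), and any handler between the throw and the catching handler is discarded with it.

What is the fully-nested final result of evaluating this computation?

Working:
throw(5) @ H0 caught ⇒ 13
H1 returns [13]
= [13]

Answer: [13]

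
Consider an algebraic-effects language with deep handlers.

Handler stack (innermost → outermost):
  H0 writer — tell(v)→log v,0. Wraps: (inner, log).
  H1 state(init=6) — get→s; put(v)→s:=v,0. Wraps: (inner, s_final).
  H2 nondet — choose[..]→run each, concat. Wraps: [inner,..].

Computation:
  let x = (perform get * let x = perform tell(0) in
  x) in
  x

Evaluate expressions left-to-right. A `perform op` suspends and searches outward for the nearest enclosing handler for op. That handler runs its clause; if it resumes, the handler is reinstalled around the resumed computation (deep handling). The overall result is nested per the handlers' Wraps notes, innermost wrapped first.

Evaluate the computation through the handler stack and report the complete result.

Answer: [((0, (0)), 6)]

Evaluation trace:
get @ H1 ⇒ 6
tell(0) @ H0 ⇒ log+=0
H0 returns (0, (0))
H1 returns ((0, (0)), 6)
H2 returns [((0, (0)), 6)]
= [((0, (0)), 6)]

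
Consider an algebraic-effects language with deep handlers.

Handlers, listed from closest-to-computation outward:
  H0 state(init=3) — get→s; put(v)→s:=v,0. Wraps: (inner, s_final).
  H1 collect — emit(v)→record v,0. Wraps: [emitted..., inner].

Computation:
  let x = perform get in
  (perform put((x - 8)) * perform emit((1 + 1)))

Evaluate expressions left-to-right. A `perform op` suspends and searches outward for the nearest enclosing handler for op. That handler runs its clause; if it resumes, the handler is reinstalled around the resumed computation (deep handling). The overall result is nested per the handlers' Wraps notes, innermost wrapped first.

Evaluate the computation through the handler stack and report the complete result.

Answer: [2, (0, -5)]

Evaluation trace:
get @ H0 ⇒ 3
put(-5) @ H0 ⇒ s:=-5
emit(2) @ H1 ⇒ out+=2
H0 returns (0, -5)
H1 returns [2, (0, -5)]
= [2, (0, -5)]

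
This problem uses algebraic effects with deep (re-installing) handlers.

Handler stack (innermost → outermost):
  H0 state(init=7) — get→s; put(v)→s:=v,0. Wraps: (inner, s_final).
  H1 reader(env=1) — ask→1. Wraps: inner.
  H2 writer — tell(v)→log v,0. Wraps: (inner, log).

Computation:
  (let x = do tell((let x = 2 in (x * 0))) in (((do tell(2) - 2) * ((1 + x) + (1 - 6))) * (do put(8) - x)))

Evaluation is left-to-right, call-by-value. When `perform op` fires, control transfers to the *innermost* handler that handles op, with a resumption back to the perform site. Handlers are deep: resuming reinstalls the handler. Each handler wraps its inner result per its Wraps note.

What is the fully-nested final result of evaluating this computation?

Step-by-step:
tell(0) @ H2 ⇒ log+=0
tell(2) @ H2 ⇒ log+=2
put(8) @ H0 ⇒ s:=8
H0 returns (0, 8)
H1 returns (0, 8)
H2 returns ((0, 8), (0, 2))
= ((0, 8), (0, 2))

Answer: ((0, 8), (0, 2))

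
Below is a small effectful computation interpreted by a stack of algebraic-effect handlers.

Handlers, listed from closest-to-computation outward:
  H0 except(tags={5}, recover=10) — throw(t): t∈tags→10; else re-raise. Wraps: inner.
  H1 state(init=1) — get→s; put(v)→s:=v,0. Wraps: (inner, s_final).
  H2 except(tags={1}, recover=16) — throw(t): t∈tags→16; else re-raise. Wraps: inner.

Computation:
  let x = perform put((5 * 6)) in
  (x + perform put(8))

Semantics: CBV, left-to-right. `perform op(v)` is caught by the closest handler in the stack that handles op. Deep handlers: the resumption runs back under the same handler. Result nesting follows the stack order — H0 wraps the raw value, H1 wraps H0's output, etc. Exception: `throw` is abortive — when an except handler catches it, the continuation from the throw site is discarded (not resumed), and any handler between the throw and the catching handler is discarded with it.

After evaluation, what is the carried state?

Evaluation trace:
put(30) @ H1 ⇒ s:=30
put(8) @ H1 ⇒ s:=8
H0 returns 0
H1 returns (0, 8)
H2 returns (0, 8)
= (0, 8)

Answer: 8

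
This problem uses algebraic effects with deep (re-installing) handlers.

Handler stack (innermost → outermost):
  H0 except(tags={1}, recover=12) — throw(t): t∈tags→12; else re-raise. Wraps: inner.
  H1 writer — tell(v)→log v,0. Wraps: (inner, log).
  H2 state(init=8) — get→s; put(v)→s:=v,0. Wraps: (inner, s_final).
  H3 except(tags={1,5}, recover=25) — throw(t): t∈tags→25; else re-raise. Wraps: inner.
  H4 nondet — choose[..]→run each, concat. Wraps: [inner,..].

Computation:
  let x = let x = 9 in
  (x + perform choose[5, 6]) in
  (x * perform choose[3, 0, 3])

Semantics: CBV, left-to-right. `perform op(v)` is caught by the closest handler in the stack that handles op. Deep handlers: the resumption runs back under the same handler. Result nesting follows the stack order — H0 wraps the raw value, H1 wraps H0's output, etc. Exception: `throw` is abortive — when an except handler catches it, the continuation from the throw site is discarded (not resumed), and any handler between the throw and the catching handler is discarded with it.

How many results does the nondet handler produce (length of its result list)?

Working:
choose[5, 6] @ H4
  branch[0] choose=5:
    choose[3, 0, 3] @ H4
      branch[0] choose=3:
        H0 returns 42
        H1 returns (42, ())
        H2 returns ((42, ()), 8)
        H3 returns ((42, ()), 8)
        H4 returns [((42, ()), 8)]
      branch[1] choose=0:
        H0 returns 0
        H1 returns (0, ())
        H2 returns ((0, ()), 8)
        H3 returns ((0, ()), 8)
        H4 returns [((0, ()), 8)]
      branch[2] choose=3:
        H0 returns 42
        H1 returns (42, ())
        H2 returns ((42, ()), 8)
        H3 returns ((42, ()), 8)
        H4 returns [((42, ()), 8)]
  branch[1] choose=6:
    choose[3, 0, 3] @ H4
      branch[0] choose=3:
        H0 returns 45
        H1 returns (45, ())
        H2 returns ((45, ()), 8)
        H3 returns ((45, ()), 8)
        H4 returns [((45, ()), 8)]
      branch[1] choose=0:
        H0 returns 0
        H1 returns (0, ())
        H2 returns ((0, ()), 8)
        H3 returns ((0, ()), 8)
        H4 returns [((0, ()), 8)]
      branch[2] choose=3:
        H0 returns 45
        H1 returns (45, ())
        H2 returns ((45, ()), 8)
        H3 returns ((45, ()), 8)
        H4 returns [((45, ()), 8)]
= [((42, ()), 8), ((0, ()), 8), ((42, ()), 8), ((45, ()), 8), ((0, ()), 8), ((45, ()), 8)]

Answer: 6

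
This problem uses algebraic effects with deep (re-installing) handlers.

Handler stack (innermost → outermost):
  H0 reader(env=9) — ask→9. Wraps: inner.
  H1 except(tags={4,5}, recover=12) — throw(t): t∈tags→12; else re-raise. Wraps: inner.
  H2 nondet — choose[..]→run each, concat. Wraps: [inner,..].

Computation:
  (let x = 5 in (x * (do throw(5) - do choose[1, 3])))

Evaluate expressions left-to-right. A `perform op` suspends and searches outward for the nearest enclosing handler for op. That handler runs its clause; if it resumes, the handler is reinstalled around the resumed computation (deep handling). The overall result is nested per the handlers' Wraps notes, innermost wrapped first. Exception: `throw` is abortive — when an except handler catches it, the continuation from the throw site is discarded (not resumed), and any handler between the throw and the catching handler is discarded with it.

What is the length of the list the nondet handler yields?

Answer: 1

Evaluation trace:
throw(5) @ H1 caught ⇒ 12
H2 returns [12]
= [12]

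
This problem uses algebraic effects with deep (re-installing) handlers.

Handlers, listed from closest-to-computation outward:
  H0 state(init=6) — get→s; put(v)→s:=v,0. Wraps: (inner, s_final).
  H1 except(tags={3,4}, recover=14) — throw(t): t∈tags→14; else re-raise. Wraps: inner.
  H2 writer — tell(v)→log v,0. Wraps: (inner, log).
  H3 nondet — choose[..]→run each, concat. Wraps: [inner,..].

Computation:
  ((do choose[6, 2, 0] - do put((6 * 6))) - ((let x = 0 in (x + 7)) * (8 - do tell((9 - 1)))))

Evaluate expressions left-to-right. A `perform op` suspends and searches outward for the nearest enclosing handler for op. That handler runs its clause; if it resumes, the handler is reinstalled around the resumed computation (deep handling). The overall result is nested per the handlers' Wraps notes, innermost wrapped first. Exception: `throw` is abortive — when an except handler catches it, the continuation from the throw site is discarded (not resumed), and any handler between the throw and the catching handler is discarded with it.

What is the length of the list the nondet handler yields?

Working:
choose[6, 2, 0] @ H3
  branch[0] choose=6:
    put(36) @ H0 ⇒ s:=36
    tell(8) @ H2 ⇒ log+=8
    H0 returns (-50, 36)
    H1 returns (-50, 36)
    H2 returns ((-50, 36), (8))
    H3 returns [((-50, 36), (8))]
  branch[1] choose=2:
    put(36) @ H0 ⇒ s:=36
    tell(8) @ H2 ⇒ log+=8
    H0 returns (-54, 36)
    H1 returns (-54, 36)
    H2 returns ((-54, 36), (8))
    H3 returns [((-54, 36), (8))]
  branch[2] choose=0:
    put(36) @ H0 ⇒ s:=36
    tell(8) @ H2 ⇒ log+=8
    H0 returns (-56, 36)
    H1 returns (-56, 36)
    H2 returns ((-56, 36), (8))
    H3 returns [((-56, 36), (8))]
= [((-50, 36), (8)), ((-54, 36), (8)), ((-56, 36), (8))]

Answer: 3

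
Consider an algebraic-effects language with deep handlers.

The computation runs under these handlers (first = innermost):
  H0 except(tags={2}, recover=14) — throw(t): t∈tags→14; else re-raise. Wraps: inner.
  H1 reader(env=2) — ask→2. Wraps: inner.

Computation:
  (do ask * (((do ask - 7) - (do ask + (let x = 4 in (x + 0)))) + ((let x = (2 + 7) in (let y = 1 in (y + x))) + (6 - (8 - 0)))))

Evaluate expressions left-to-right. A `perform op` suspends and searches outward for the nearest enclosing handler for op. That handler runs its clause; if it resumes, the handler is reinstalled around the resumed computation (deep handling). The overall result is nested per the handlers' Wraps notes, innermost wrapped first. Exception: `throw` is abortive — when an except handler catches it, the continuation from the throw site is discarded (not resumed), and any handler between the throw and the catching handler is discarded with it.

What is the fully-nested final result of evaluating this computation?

Working:
ask @ H1 ⇒ 2
ask @ H1 ⇒ 2
ask @ H1 ⇒ 2
H0 returns -6
H1 returns -6
= -6

Answer: -6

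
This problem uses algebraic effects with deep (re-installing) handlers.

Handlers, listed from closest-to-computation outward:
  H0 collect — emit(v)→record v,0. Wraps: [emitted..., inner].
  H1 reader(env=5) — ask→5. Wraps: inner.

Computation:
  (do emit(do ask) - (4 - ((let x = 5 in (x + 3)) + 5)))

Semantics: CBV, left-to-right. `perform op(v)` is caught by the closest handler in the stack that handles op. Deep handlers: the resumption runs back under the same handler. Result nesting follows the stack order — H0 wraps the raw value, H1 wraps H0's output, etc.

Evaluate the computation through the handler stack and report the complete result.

Answer: [5, 9]

Step-by-step:
ask @ H1 ⇒ 5
emit(5) @ H0 ⇒ out+=5
H0 returns [5, 9]
H1 returns [5, 9]
= [5, 9]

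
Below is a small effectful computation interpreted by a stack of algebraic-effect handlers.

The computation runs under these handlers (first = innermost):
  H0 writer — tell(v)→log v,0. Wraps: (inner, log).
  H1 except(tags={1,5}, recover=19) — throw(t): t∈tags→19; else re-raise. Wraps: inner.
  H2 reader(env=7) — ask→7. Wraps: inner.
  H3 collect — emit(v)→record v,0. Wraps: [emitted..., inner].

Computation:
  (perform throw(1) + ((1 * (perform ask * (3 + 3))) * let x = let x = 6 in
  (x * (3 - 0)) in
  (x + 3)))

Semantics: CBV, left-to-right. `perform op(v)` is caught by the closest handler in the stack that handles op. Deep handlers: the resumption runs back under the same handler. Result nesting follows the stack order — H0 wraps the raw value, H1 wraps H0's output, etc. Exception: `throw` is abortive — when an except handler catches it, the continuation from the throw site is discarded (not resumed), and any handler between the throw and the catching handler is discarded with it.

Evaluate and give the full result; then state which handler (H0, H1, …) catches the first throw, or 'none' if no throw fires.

Answer: [19] ; first throw caught by: H1

Step-by-step:
throw(1) @ H1 caught ⇒ 19
H2 returns 19
H3 returns [19]
= [19]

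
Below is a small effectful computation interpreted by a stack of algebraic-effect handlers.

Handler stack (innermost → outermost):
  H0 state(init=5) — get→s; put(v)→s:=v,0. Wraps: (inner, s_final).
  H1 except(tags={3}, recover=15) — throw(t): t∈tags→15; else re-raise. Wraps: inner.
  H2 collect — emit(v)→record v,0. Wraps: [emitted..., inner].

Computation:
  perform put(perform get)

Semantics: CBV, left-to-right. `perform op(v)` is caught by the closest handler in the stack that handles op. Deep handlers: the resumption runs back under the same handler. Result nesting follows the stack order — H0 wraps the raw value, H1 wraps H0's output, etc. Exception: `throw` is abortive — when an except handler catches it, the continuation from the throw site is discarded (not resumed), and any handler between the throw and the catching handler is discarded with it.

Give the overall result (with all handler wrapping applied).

Evaluation trace:
get @ H0 ⇒ 5
put(5) @ H0 ⇒ s:=5
H0 returns (0, 5)
H1 returns (0, 5)
H2 returns [(0, 5)]
= [(0, 5)]

Answer: [(0, 5)]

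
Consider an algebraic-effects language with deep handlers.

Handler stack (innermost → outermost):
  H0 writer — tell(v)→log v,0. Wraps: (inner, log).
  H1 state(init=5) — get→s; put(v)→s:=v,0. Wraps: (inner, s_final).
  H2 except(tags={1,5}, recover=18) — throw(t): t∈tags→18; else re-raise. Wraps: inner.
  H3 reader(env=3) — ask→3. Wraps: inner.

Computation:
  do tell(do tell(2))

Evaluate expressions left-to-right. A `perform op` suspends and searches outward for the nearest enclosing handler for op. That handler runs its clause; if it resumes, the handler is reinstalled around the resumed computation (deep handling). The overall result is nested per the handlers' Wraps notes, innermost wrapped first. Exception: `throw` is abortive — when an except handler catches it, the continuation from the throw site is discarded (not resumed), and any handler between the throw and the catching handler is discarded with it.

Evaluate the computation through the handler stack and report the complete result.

Answer: ((0, (2, 0)), 5)

Evaluation trace:
tell(2) @ H0 ⇒ log+=2
tell(0) @ H0 ⇒ log+=0
H0 returns (0, (2, 0))
H1 returns ((0, (2, 0)), 5)
H2 returns ((0, (2, 0)), 5)
H3 returns ((0, (2, 0)), 5)
= ((0, (2, 0)), 5)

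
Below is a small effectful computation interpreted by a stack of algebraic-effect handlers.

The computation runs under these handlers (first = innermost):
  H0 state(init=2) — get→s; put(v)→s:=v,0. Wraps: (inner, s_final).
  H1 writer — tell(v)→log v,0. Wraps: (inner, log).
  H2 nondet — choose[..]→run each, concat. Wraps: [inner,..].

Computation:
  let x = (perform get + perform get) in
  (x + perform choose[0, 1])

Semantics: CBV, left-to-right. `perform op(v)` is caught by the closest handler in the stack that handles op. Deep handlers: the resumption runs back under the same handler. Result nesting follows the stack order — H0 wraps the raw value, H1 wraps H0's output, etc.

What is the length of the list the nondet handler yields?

Answer: 2

Evaluation trace:
get @ H0 ⇒ 2
get @ H0 ⇒ 2
choose[0, 1] @ H2
  branch[0] choose=0:
    H0 returns (4, 2)
    H1 returns ((4, 2), ())
    H2 returns [((4, 2), ())]
  branch[1] choose=1:
    H0 returns (5, 2)
    H1 returns ((5, 2), ())
    H2 returns [((5, 2), ())]
= [((4, 2), ()), ((5, 2), ())]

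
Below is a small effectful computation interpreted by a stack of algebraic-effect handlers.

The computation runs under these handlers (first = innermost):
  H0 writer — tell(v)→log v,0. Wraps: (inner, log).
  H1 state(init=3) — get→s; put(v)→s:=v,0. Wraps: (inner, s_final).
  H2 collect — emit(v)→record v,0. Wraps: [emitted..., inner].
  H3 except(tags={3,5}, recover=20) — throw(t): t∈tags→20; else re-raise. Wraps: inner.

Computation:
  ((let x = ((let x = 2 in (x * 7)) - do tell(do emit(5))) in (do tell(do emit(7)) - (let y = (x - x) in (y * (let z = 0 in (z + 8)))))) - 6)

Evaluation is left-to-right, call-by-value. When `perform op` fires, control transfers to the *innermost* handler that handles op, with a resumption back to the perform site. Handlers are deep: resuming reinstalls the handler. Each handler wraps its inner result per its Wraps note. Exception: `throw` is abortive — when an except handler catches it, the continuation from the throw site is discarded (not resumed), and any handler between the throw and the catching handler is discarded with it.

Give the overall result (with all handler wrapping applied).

Answer: [5, 7, ((-6, (0, 0)), 3)]

Working:
emit(5) @ H2 ⇒ out+=5
tell(0) @ H0 ⇒ log+=0
emit(7) @ H2 ⇒ out+=7
tell(0) @ H0 ⇒ log+=0
H0 returns (-6, (0, 0))
H1 returns ((-6, (0, 0)), 3)
H2 returns [5, 7, ((-6, (0, 0)), 3)]
H3 returns [5, 7, ((-6, (0, 0)), 3)]
= [5, 7, ((-6, (0, 0)), 3)]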